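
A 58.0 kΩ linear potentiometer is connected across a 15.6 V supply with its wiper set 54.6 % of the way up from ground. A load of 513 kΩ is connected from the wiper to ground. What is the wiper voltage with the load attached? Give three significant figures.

V ≈ 8.29 V

The wiper splits the pot into (1−α)R = 26.33 kΩ above and αR = 31.67 kΩ below.
Lower section ‖ load = 29.83 kΩ.
V_wiper = 15.6 × 29.83/(26.33 + 29.83) = 8.29 V.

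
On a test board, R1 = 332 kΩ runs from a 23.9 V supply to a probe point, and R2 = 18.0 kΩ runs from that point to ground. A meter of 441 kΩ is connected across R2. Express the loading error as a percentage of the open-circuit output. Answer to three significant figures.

3.73 %

The divider's output (Thévenin) resistance is R1‖R2 = 17.07 kΩ.
Fractional drop under load = R_th/(R_th + R_L) = 17.07 / (17.07 + 441) = 0.03727.
So the output falls by 3.73 %.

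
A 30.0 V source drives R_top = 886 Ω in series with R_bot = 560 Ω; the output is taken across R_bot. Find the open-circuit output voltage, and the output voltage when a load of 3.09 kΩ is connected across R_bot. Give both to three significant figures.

Unloaded: 11.6 V; loaded: 10.5 V

Open-circuit: V = 30.0 × 560/(886 + 560) = 11.6 V.
With the load, R_bot becomes R_bot‖R_L = 474.1 Ω, so V = 30.0 × 474.1/1360 = 10.5 V.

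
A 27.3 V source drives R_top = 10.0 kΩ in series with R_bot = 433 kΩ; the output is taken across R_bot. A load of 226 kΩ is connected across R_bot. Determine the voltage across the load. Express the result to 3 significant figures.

V_out ≈ 25.6 V

The load sits in parallel with R_bot: R_bot‖R_L = (433 × 226) / (433 + 226) = 148.5 kΩ.
V_out = 27.3 × 148.5 / (10.0 + 148.5) = 27.3 × 148.5/158.5 = 25.6 V.
(Unloaded it would have been 26.7 V.)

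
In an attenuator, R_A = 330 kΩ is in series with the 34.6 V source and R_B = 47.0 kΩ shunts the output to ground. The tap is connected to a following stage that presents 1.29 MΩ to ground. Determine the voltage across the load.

The load sits in parallel with R_B: R_B‖R_L = (47.0 × 1290) / (47.0 + 1290) = 45.35 kΩ.
V_out = 34.6 × 45.35 / (330 + 45.35) = 34.6 × 45.35/375.3 = 4.18 V.

V_out ≈ 4.18 V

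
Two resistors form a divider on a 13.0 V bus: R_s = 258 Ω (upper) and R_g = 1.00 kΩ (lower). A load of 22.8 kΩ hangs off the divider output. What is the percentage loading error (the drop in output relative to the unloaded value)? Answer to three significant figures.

The divider's output (Thévenin) resistance is R_s‖R_g = 205.1 Ω.
Fractional drop under load = R_th/(R_th + R_L) = 205.1 / (205.1 + 22800) = 0.008915.
So the output falls by 0.891 %.

0.891 %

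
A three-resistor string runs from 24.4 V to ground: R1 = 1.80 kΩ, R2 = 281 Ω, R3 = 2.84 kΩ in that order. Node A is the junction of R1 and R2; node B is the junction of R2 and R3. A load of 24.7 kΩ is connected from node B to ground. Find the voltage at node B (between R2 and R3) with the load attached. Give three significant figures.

At node B, R3 is in parallel with the load: R3‖R_L = 2547 Ω.
Below node A the resistance is R2 + (R3‖R_L) = 2828 Ω, so V_A = 24.4 × 2828/4628 = 14.91 V.
Then V_B = V_A × (R3‖R_L)/(R2 + R3‖R_L) = 14.91 × 2547/2828 = 13.4 V.

V ≈ 13.4 V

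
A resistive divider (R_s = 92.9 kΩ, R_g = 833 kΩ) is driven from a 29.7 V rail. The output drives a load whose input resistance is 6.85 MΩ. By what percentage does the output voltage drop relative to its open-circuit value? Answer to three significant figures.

1.21 %

The divider's output (Thévenin) resistance is R_s‖R_g = 83.58 kΩ.
Fractional drop under load = R_th/(R_th + R_L) = 83.58 / (83.58 + 6850) = 0.01205.
So the output falls by 1.21 %.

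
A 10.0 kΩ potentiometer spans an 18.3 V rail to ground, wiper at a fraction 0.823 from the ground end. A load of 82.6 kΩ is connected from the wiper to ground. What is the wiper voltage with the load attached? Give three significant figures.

The wiper splits the pot into (1−α)R = 1.770 kΩ above and αR = 8.230 kΩ below.
Lower section ‖ load = 7.484 kΩ.
V_wiper = 18.3 × 7.484/(1.770 + 7.484) = 14.8 V.

V ≈ 14.8 V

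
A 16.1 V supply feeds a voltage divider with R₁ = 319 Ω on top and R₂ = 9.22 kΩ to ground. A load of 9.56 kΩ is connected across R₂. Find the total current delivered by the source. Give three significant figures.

R₂‖R_L = 4693 Ω, so the source sees R₁ + R₂‖R_L = 5012 Ω.
I = 16.1 V / 5012 Ω = 3.21 mA.

I ≈ 3.21 mA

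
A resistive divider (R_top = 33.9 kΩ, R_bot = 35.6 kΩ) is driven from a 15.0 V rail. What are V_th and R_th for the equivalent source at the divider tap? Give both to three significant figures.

V_th is the open-circuit tap voltage: 15.0 × 35.6/(33.9 + 35.6) = 7.68 V.
With the supply zeroed, R_top and R_bot appear in parallel from the tap: R_th = R_top‖R_bot = (33.9 × 35.6)/69.50 = 17.4 kΩ.

V_th = 7.68 V, R_th = 17.4 kΩ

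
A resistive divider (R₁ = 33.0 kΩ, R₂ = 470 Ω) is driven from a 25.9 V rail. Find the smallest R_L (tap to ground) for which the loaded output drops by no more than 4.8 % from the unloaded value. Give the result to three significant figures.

Output resistance R_th = R₁‖R₂ = (33000 × 470)/33470 = 463.4 Ω.
The fractional drop is R_th/(R_th + R_L); requiring this ≤ 0.0480 gives R_L ≥ R_th(1/0.0480 − 1) = 463.4 × 19.83 = 9.19 kΩ.

R_L(min) ≈ 9.19 kΩ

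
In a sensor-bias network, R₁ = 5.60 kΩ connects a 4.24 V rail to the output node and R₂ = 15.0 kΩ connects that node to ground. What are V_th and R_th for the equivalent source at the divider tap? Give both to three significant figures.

V_th is the open-circuit tap voltage: 4.24 × 15.0/(5.60 + 15.0) = 3.09 V.
With the supply zeroed, R₁ and R₂ appear in parallel from the tap: R_th = R₁‖R₂ = (5.60 × 15.0)/20.60 = 4.08 kΩ.

V_th = 3.09 V, R_th = 4.08 kΩ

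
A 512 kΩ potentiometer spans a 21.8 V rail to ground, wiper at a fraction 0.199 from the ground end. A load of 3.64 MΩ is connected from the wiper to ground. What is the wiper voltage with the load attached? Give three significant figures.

The wiper splits the pot into (1−α)R = 410.1 kΩ above and αR = 101.9 kΩ below.
Lower section ‖ load = 99.11 kΩ.
V_wiper = 21.8 × 99.11/(410.1 + 99.11) = 4.24 V.

V ≈ 4.24 V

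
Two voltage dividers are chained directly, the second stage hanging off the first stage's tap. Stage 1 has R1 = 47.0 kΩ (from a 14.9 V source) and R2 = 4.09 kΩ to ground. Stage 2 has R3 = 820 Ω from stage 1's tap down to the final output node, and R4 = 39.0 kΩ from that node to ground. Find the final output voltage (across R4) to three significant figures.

V_out ≈ 1.07 V

Stage 2 presents R3+R4 = 39820 Ω as a load on stage 1's tap.
Stage 1's lower leg becomes R2‖(R3+R4) = 3709 Ω, so V_mid = 14.9 × 3709/50710 = 1.090 V.
Stage 2 is itself unloaded: V_out = V_mid × R4/(R3+R4) = 1.090 × 39000/39820 = 1.07 V.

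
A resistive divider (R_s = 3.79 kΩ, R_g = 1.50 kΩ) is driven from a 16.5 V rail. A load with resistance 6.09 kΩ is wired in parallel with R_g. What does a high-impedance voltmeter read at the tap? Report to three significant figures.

The load sits in parallel with R_g: R_g‖R_L = (1.50 × 6.09) / (1.50 + 6.09) = 1.204 kΩ.
V_out = 16.5 × 1.204 / (3.79 + 1.204) = 16.5 × 1.204/4.994 = 3.98 V.

V_out ≈ 3.98 V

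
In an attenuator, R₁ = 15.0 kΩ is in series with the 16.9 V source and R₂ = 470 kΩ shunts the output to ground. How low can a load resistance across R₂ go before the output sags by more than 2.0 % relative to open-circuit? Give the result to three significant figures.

R_L(min) ≈ 712 kΩ

Output resistance R_th = R₁‖R₂ = (15.0 × 470)/485.0 = 14.54 kΩ.
The fractional drop is R_th/(R_th + R_L); requiring this ≤ 0.0200 gives R_L ≥ R_th(1/0.0200 − 1) = 14.54 × 49.00 = 712 kΩ.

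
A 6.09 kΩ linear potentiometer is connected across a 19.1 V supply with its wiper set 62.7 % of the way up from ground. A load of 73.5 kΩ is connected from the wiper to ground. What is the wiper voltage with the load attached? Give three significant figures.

The wiper splits the pot into (1−α)R = 2.272 kΩ above and αR = 3.818 kΩ below.
Lower section ‖ load = 3.630 kΩ.
V_wiper = 19.1 × 3.630/(2.272 + 3.630) = 11.7 V.

V ≈ 11.7 V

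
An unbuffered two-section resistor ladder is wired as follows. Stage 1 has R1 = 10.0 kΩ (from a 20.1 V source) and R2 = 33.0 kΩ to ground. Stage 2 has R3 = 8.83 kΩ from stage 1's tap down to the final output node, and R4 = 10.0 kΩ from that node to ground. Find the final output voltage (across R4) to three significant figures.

V_out ≈ 5.82 V

Stage 2 presents R3+R4 = 18.83 kΩ as a load on stage 1's tap.
Stage 1's lower leg becomes R2‖(R3+R4) = 11.99 kΩ, so V_mid = 20.1 × 11.99/21.99 = 10.96 V.
Stage 2 is itself unloaded: V_out = V_mid × R4/(R3+R4) = 10.96 × 10.0/18.83 = 5.82 V.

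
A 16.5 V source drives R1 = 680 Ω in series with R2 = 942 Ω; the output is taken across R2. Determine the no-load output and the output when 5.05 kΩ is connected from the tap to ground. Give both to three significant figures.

Unloaded: 9.58 V; loaded: 8.89 V

Open-circuit: V = 16.5 × 942/(680 + 942) = 9.58 V.
With the load, R2 becomes R2‖R_L = 793.9 Ω, so V = 16.5 × 793.9/1474 = 8.89 V.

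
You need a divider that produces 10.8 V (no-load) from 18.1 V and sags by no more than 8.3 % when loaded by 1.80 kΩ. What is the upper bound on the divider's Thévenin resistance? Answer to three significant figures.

Loading drop = R_th/(R_th + R_L) ≤ 0.0830, so R_th ≤ R_L · ε/(1−ε) = 1.80 kΩ × 0.0830/0.9170 = 163 Ω.

R_th ≤ 163 Ω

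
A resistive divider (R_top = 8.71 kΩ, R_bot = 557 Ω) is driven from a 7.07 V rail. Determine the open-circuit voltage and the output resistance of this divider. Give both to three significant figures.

V_th = 0.425 V, R_th = 524 Ω

V_th is the open-circuit tap voltage: 7.07 × 557/(8710 + 557) = 0.425 V.
With the supply zeroed, R_top and R_bot appear in parallel from the tap: R_th = R_top‖R_bot = (8710 × 557)/9267 = 524 Ω.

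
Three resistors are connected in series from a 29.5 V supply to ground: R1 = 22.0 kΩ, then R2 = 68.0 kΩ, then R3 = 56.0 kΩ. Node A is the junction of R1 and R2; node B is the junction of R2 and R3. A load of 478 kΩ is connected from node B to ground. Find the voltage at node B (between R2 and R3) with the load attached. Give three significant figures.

At node B, R3 is in parallel with the load: R3‖R_L = 50.13 kΩ.
Below node A the resistance is R2 + (R3‖R_L) = 118.1 kΩ, so V_A = 29.5 × 118.1/140.1 = 24.87 V.
Then V_B = V_A × (R3‖R_L)/(R2 + R3‖R_L) = 24.87 × 50.13/118.1 = 10.6 V.

V ≈ 10.6 V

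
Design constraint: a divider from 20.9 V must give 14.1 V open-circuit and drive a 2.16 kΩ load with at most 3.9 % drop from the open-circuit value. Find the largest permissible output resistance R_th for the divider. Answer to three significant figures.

Loading drop = R_th/(R_th + R_L) ≤ 0.0390, so R_th ≤ R_L · ε/(1−ε) = 2.16 kΩ × 0.0390/0.9610 = 87.7 Ω.

R_th ≤ 87.7 Ω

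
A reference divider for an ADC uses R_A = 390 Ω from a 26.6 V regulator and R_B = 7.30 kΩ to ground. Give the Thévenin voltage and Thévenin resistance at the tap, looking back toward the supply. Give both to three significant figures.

V_th is the open-circuit tap voltage: 26.6 × 7300/(390 + 7300) = 25.3 V.
With the supply zeroed, R_A and R_B appear in parallel from the tap: R_th = R_A‖R_B = (390 × 7300)/7690 = 370 Ω.

V_th = 25.3 V, R_th = 370 Ω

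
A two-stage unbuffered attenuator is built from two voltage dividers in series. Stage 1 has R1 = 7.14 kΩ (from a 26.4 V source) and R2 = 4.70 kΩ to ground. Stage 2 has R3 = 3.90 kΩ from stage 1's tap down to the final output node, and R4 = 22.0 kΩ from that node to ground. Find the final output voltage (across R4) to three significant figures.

V_out ≈ 8.02 V

Stage 2 presents R3+R4 = 25.90 kΩ as a load on stage 1's tap.
Stage 1's lower leg becomes R2‖(R3+R4) = 3.978 kΩ, so V_mid = 26.4 × 3.978/11.12 = 9.446 V.
Stage 2 is itself unloaded: V_out = V_mid × R4/(R3+R4) = 9.446 × 22.0/25.90 = 8.02 V.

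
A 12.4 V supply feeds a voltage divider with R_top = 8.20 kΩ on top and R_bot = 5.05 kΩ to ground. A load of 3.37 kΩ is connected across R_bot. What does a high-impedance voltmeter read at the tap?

V_out ≈ 2.45 V

The load sits in parallel with R_bot: R_bot‖R_L = (5.05 × 3.37) / (5.05 + 3.37) = 2.021 kΩ.
V_out = 12.4 × 2.021 / (8.20 + 2.021) = 12.4 × 2.021/10.22 = 2.45 V.
(Unloaded it would have been 4.73 V.)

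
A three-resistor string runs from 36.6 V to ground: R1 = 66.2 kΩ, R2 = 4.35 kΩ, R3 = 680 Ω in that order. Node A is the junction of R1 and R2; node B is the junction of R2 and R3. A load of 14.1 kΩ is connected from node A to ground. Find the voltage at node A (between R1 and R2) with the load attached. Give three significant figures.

Below node A the series string R2+R3 = 5030 Ω sits in parallel with the 14100 Ω load: 3707 Ω.
V_A = 36.6 × 3707/(66200 + 3707) = 1.94 V.

V ≈ 1.94 V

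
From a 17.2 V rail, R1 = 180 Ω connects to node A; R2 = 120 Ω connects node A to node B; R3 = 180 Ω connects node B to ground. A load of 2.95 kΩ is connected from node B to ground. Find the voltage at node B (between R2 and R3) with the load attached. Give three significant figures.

At node B, R3 is in parallel with the load: R3‖R_L = 169.6 Ω.
Below node A the resistance is R2 + (R3‖R_L) = 289.6 Ω, so V_A = 17.2 × 289.6/469.6 = 10.61 V.
Then V_B = V_A × (R3‖R_L)/(R2 + R3‖R_L) = 10.61 × 169.6/289.6 = 6.21 V.

V ≈ 6.21 V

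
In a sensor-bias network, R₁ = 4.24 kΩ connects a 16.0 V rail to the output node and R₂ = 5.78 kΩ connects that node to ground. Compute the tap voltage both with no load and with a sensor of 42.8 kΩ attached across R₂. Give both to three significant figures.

Unloaded: 9.23 V; loaded: 8.73 V

Open-circuit: V = 16.0 × 5.78/(4.24 + 5.78) = 9.23 V.
With the load, R₂ becomes R₂‖R_L = 5.092 kΩ, so V = 16.0 × 5.092/9.332 = 8.73 V.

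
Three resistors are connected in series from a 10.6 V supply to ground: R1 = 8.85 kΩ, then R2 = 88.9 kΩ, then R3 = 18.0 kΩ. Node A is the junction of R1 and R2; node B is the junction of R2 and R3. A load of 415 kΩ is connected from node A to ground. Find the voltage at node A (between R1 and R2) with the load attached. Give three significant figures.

Below node A the series string R2+R3 = 106.9 kΩ sits in parallel with the 415 kΩ load: 85.00 kΩ.
V_A = 10.6 × 85.00/(8.85 + 85.00) = 9.60 V.

V ≈ 9.60 V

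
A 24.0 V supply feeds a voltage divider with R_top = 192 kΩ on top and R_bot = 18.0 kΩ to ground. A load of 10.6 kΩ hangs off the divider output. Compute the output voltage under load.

V_out ≈ 0.806 V

The load sits in parallel with R_bot: R_bot‖R_L = (18.0 × 10.6) / (18.0 + 10.6) = 6.671 kΩ.
V_out = 24.0 × 6.671 / (192 + 6.671) = 24.0 × 6.671/198.7 = 0.806 V.
(Unloaded it would have been 2.06 V.)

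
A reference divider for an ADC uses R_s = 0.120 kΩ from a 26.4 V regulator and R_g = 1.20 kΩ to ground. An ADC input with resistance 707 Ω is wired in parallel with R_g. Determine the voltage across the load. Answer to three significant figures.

V_out ≈ 20.8 V

The load sits in parallel with R_g: R_g‖R_L = (1200 × 707) / (1200 + 707) = 444.9 Ω.
V_out = 26.4 × 444.9 / (120 + 444.9) = 26.4 × 444.9/564.9 = 20.8 V.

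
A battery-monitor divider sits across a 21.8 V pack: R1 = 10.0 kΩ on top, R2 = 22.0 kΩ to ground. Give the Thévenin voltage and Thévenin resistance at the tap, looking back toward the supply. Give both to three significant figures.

V_th = 15.0 V, R_th = 6.88 kΩ

V_th is the open-circuit tap voltage: 21.8 × 22.0/(10.0 + 22.0) = 15.0 V.
With the supply zeroed, R1 and R2 appear in parallel from the tap: R_th = R1‖R2 = (10.0 × 22.0)/32.00 = 6.88 kΩ.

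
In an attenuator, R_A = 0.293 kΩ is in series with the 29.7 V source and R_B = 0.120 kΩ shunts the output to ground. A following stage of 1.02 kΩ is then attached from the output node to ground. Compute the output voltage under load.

The load sits in parallel with R_B: R_B‖R_L = (120 × 1020) / (120 + 1020) = 107.4 Ω.
V_out = 29.7 × 107.4 / (293 + 107.4) = 29.7 × 107.4/400.4 = 7.96 V.

V_out ≈ 7.96 V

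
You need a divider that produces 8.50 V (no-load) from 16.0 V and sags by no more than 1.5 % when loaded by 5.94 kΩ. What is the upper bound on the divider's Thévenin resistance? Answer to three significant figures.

R_th ≤ 90.5 Ω

Loading drop = R_th/(R_th + R_L) ≤ 0.0150, so R_th ≤ R_L · ε/(1−ε) = 5.94 kΩ × 0.0150/0.9850 = 90.5 Ω.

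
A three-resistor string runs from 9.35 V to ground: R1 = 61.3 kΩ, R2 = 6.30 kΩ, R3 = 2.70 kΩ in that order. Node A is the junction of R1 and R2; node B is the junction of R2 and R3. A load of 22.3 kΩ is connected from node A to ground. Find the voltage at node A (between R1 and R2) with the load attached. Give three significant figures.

Below node A the series string R2+R3 = 9.000 kΩ sits in parallel with the 22.3 kΩ load: 6.412 kΩ.
V_A = 9.35 × 6.412/(61.3 + 6.412) = 0.885 V.

V ≈ 0.885 V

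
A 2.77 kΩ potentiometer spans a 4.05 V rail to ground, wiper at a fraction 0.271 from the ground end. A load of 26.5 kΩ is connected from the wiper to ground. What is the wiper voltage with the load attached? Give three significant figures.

V ≈ 1.08 V

The wiper splits the pot into (1−α)R = 2019 Ω above and αR = 750.7 Ω below.
Lower section ‖ load = 730.0 Ω.
V_wiper = 4.05 × 730.0/(2019 + 730.0) = 1.08 V.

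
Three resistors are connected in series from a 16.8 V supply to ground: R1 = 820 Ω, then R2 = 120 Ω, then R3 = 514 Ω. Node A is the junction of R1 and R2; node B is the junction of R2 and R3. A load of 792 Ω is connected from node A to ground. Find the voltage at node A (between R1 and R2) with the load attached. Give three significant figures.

V ≈ 5.05 V

Below node A the series string R2+R3 = 634.0 Ω sits in parallel with the 792 Ω load: 352.1 Ω.
V_A = 16.8 × 352.1/(820 + 352.1) = 5.05 V.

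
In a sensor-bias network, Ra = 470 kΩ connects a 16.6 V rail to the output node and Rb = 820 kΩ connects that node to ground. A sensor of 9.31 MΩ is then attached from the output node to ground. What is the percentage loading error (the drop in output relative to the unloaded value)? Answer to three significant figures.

3.11 %

The divider's output (Thévenin) resistance is Ra‖Rb = 298.8 kΩ.
Fractional drop under load = R_th/(R_th + R_L) = 298.8 / (298.8 + 9310) = 0.03109.
So the output falls by 3.11 %.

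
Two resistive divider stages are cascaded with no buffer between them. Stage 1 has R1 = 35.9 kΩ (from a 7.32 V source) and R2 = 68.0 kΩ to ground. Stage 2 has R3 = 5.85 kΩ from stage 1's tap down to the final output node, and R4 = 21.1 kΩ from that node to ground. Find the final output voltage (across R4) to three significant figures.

V_out ≈ 2.00 V

Stage 2 presents R3+R4 = 26.95 kΩ as a load on stage 1's tap.
Stage 1's lower leg becomes R2‖(R3+R4) = 19.30 kΩ, so V_mid = 7.32 × 19.30/55.20 = 2.559 V.
Stage 2 is itself unloaded: V_out = V_mid × R4/(R3+R4) = 2.559 × 21.1/26.95 = 2.00 V.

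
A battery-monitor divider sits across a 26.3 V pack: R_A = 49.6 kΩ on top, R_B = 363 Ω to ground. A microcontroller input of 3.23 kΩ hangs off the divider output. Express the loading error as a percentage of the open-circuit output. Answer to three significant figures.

10.0 %

The divider's output (Thévenin) resistance is R_A‖R_B = 360.4 Ω.
Fractional drop under load = R_th/(R_th + R_L) = 360.4 / (360.4 + 3230) = 0.1004.
So the output falls by 10.0 %.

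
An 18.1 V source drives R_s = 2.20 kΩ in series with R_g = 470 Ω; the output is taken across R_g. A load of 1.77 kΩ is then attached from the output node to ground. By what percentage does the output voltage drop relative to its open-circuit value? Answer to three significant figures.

Unloaded V = 18.1 × 470/2670 = 3.186 V.
Loaded: R_g‖R_L = 371.4 Ω, giving V = 18.1 × 371.4/2571 = 2.614 V.
Drop = (3.186 − 2.614) / 3.186 = 18.0 %.

18.0 %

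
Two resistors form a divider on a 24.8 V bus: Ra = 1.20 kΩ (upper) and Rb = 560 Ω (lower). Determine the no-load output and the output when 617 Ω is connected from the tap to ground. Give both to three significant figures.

Unloaded: 7.89 V; loaded: 4.87 V

Open-circuit: V = 24.8 × 560/(1200 + 560) = 7.89 V.
With the load, Rb becomes Rb‖R_L = 293.6 Ω, so V = 24.8 × 293.6/1494 = 4.87 V.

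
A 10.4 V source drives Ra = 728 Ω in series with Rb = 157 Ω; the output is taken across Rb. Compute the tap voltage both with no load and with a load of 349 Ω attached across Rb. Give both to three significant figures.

Unloaded: 1.84 V; loaded: 1.35 V

Open-circuit: V = 10.4 × 157/(728 + 157) = 1.84 V.
With the load, Rb becomes Rb‖R_L = 108.3 Ω, so V = 10.4 × 108.3/836.3 = 1.35 V.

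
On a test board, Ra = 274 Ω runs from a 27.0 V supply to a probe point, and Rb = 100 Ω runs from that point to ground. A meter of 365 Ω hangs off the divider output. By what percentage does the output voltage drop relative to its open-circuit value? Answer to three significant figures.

16.7 %

Unloaded V = 27.0 × 100/374.0 = 7.219 V.
Loaded: Rb‖R_L = 78.49 Ω, giving V = 27.0 × 78.49/352.5 = 6.012 V.
Drop = (7.219 − 6.012) / 7.219 = 16.7 %.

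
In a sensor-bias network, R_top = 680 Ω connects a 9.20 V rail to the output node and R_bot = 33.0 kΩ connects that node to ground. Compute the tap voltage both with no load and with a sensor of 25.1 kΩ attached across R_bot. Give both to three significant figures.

Open-circuit: V = 9.20 × 33000/(680 + 33000) = 9.01 V.
With the load, R_bot becomes R_bot‖R_L = 14260 Ω, so V = 9.20 × 14260/14940 = 8.78 V.

Unloaded: 9.01 V; loaded: 8.78 V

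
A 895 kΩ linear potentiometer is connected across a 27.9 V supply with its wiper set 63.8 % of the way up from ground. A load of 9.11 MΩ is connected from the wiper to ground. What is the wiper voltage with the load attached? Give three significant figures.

V ≈ 17.4 V

The wiper splits the pot into (1−α)R = 324.0 kΩ above and αR = 571.0 kΩ below.
Lower section ‖ load = 537.3 kΩ.
V_wiper = 27.9 × 537.3/(324.0 + 537.3) = 17.4 V.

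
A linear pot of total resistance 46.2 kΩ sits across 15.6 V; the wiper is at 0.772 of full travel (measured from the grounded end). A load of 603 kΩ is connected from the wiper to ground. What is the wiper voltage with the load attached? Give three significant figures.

The wiper splits the pot into (1−α)R = 10.53 kΩ above and αR = 35.67 kΩ below.
Lower section ‖ load = 33.67 kΩ.
V_wiper = 15.6 × 33.67/(10.53 + 33.67) = 11.9 V.

V ≈ 11.9 V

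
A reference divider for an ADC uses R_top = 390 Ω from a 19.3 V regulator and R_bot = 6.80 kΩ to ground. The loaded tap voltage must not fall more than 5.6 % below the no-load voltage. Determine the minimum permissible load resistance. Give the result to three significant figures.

R_L(min) ≈ 6.22 kΩ

Output resistance R_th = R_top‖R_bot = (390 × 6800)/7190 = 368.8 Ω.
The fractional drop is R_th/(R_th + R_L); requiring this ≤ 0.0560 gives R_L ≥ R_th(1/0.0560 − 1) = 368.8 × 16.86 = 6.22 kΩ.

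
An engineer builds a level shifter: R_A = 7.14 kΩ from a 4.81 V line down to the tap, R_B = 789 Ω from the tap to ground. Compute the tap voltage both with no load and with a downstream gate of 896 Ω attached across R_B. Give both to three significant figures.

Open-circuit: V = 4.81 × 789/(7140 + 789) = 0.479 V.
With the load, R_B becomes R_B‖R_L = 419.6 Ω, so V = 4.81 × 419.6/7560 = 0.267 V.

Unloaded: 0.479 V; loaded: 0.267 V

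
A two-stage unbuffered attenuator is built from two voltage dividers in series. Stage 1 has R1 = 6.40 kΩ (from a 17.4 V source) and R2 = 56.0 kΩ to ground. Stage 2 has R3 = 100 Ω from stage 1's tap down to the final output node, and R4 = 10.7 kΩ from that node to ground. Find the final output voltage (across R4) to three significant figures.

V_out ≈ 10.1 V

Stage 2 presents R3+R4 = 10800 Ω as a load on stage 1's tap.
Stage 1's lower leg becomes R2‖(R3+R4) = 9054 Ω, so V_mid = 17.4 × 9054/15450 = 10.19 V.
Stage 2 is itself unloaded: V_out = V_mid × R4/(R3+R4) = 10.19 × 10700/10800 = 10.1 V.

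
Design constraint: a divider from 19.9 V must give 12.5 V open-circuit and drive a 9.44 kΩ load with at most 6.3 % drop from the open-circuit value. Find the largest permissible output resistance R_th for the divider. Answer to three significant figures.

R_th ≤ 635 Ω

Loading drop = R_th/(R_th + R_L) ≤ 0.0630, so R_th ≤ R_L · ε/(1−ε) = 9.44 kΩ × 0.0630/0.9370 = 635 Ω.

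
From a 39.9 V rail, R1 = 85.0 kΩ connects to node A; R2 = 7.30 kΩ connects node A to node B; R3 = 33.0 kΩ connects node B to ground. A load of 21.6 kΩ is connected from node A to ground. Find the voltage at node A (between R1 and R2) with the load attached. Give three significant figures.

Below node A the series string R2+R3 = 40.30 kΩ sits in parallel with the 21.6 kΩ load: 14.06 kΩ.
V_A = 39.9 × 14.06/(85.0 + 14.06) = 5.66 V.

V ≈ 5.66 V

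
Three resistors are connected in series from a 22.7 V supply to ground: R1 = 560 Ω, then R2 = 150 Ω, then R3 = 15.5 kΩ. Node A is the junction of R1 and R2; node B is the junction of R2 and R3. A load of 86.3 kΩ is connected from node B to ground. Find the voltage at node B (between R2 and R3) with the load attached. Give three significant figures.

V ≈ 21.5 V

At node B, R3 is in parallel with the load: R3‖R_L = 13140 Ω.
Below node A the resistance is R2 + (R3‖R_L) = 13290 Ω, so V_A = 22.7 × 13290/13850 = 21.78 V.
Then V_B = V_A × (R3‖R_L)/(R2 + R3‖R_L) = 21.78 × 13140/13290 = 21.5 V.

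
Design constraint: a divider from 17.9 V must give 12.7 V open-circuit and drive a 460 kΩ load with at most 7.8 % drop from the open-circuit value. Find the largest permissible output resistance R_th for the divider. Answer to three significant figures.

Loading drop = R_th/(R_th + R_L) ≤ 0.0780, so R_th ≤ R_L · ε/(1−ε) = 460 kΩ × 0.0780/0.9220 = 38.9 kΩ.
(Any R1, R2 with R2/(R1+R2) = 0.709 and R1‖R2 ≤ 38.9 kΩ will meet the spec.)

R_th ≤ 38.9 kΩ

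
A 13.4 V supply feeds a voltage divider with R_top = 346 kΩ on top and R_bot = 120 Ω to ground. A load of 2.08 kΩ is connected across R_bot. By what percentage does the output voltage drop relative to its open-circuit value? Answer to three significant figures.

5.45 %

The divider's output (Thévenin) resistance is R_top‖R_bot = 120.0 Ω.
Fractional drop under load = R_th/(R_th + R_L) = 120.0 / (120.0 + 2080) = 0.05453.
So the output falls by 5.45 %.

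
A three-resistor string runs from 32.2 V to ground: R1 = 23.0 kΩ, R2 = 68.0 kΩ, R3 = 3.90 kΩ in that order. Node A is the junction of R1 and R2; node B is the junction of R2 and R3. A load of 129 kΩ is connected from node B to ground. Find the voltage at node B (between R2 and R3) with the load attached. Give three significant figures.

At node B, R3 is in parallel with the load: R3‖R_L = 3.786 kΩ.
Below node A the resistance is R2 + (R3‖R_L) = 71.79 kΩ, so V_A = 32.2 × 71.79/94.79 = 24.39 V.
Then V_B = V_A × (R3‖R_L)/(R2 + R3‖R_L) = 24.39 × 3.786/71.79 = 1.29 V.

V ≈ 1.29 V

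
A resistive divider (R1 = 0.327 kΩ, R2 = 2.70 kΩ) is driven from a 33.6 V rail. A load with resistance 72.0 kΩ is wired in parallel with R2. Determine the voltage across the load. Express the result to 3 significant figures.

The load sits in parallel with R2: R2‖R_L = (2700 × 72000) / (2700 + 72000) = 2602 Ω.
V_out = 33.6 × 2602 / (327 + 2602) = 33.6 × 2602/2929 = 29.8 V.

V_out ≈ 29.8 V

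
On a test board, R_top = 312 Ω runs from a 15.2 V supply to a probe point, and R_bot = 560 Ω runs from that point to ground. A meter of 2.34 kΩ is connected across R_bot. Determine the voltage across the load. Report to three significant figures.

V_out ≈ 8.99 V

The load sits in parallel with R_bot: R_bot‖R_L = (560 × 2340) / (560 + 2340) = 451.9 Ω.
V_out = 15.2 × 451.9 / (312 + 451.9) = 15.2 × 451.9/763.9 = 8.99 V.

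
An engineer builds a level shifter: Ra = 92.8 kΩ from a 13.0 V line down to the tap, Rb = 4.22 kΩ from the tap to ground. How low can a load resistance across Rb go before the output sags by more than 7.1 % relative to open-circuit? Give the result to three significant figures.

R_L(min) ≈ 52.8 kΩ

Output resistance R_th = Ra‖Rb = (92.8 × 4.22)/97.02 = 4.036 kΩ.
The fractional drop is R_th/(R_th + R_L); requiring this ≤ 0.0710 gives R_L ≥ R_th(1/0.0710 − 1) = 4.036 × 13.08 = 52.8 kΩ.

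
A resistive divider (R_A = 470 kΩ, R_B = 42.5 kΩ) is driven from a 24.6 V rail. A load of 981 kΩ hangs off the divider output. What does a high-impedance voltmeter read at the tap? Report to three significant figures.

V_out ≈ 1.96 V

The load sits in parallel with R_B: R_B‖R_L = (42.5 × 981) / (42.5 + 981) = 40.74 kΩ.
V_out = 24.6 × 40.74 / (470 + 40.74) = 24.6 × 40.74/510.7 = 1.96 V.
(Unloaded it would have been 2.04 V.)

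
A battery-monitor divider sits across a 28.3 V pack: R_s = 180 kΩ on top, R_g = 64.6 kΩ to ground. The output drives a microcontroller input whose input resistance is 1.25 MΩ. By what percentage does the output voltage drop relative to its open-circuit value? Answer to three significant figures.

The divider's output (Thévenin) resistance is R_s‖R_g = 47.54 kΩ.
Fractional drop under load = R_th/(R_th + R_L) = 47.54 / (47.54 + 1250) = 0.03664.
So the output falls by 3.66 %.

3.66 %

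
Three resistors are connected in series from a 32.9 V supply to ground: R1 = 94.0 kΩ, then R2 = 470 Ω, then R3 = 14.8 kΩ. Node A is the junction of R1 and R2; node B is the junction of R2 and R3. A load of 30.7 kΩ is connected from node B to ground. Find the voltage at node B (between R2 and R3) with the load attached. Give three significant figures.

V ≈ 3.15 V

At node B, R3 is in parallel with the load: R3‖R_L = 9986 Ω.
Below node A the resistance is R2 + (R3‖R_L) = 10460 Ω, so V_A = 32.9 × 10460/104500 = 3.293 V.
Then V_B = V_A × (R3‖R_L)/(R2 + R3‖R_L) = 3.293 × 9986/10460 = 3.15 V.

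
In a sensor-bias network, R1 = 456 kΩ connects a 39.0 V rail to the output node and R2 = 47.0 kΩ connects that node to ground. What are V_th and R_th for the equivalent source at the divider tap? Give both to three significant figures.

V_th = 3.64 V, R_th = 42.6 kΩ

V_th is the open-circuit tap voltage: 39.0 × 47.0/(456 + 47.0) = 3.64 V.
With the supply zeroed, R1 and R2 appear in parallel from the tap: R_th = R1‖R2 = (456 × 47.0)/503.0 = 42.6 kΩ.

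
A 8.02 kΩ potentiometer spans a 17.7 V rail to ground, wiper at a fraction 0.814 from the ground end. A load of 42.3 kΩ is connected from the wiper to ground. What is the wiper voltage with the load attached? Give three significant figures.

The wiper splits the pot into (1−α)R = 1.492 kΩ above and αR = 6.528 kΩ below.
Lower section ‖ load = 5.655 kΩ.
V_wiper = 17.7 × 5.655/(1.492 + 5.655) = 14.0 V.

V ≈ 14.0 V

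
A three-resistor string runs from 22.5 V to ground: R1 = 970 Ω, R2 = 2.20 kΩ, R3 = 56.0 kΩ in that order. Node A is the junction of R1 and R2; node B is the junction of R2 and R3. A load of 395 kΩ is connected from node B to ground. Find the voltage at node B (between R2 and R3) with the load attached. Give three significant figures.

At node B, R3 is in parallel with the load: R3‖R_L = 49050 Ω.
Below node A the resistance is R2 + (R3‖R_L) = 51250 Ω, so V_A = 22.5 × 51250/52220 = 22.08 V.
Then V_B = V_A × (R3‖R_L)/(R2 + R3‖R_L) = 22.08 × 49050/51250 = 21.1 V.

V ≈ 21.1 V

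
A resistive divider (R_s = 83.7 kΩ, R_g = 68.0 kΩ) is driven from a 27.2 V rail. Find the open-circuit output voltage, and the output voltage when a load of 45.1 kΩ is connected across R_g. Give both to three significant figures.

Open-circuit: V = 27.2 × 68.0/(83.7 + 68.0) = 12.2 V.
With the load, R_g becomes R_g‖R_L = 27.12 kΩ, so V = 27.2 × 27.12/110.8 = 6.66 V.

Unloaded: 12.2 V; loaded: 6.66 V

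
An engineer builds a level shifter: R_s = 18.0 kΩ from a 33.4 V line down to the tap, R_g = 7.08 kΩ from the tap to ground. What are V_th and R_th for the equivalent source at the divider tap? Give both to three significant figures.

V_th = 9.43 V, R_th = 5.08 kΩ

V_th is the open-circuit tap voltage: 33.4 × 7.08/(18.0 + 7.08) = 9.43 V.
With the supply zeroed, R_s and R_g appear in parallel from the tap: R_th = R_s‖R_g = (18.0 × 7.08)/25.08 = 5.08 kΩ.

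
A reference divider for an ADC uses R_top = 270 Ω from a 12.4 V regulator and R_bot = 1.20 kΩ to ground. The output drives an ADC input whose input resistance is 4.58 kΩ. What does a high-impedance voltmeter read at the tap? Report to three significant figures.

The load sits in parallel with R_bot: R_bot‖R_L = (1200 × 4580) / (1200 + 4580) = 950.9 Ω.
V_out = 12.4 × 950.9 / (270 + 950.9) = 12.4 × 950.9/1221 = 9.66 V.

V_out ≈ 9.66 V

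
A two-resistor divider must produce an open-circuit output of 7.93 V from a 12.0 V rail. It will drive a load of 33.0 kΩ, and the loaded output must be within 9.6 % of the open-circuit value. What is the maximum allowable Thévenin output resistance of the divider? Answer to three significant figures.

R_th ≤ 3.50 kΩ

Loading drop = R_th/(R_th + R_L) ≤ 0.0960, so R_th ≤ R_L · ε/(1−ε) = 33.0 kΩ × 0.0960/0.9040 = 3.50 kΩ.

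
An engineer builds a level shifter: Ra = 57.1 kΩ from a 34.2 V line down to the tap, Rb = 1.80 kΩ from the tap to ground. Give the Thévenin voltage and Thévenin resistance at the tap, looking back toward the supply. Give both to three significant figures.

V_th is the open-circuit tap voltage: 34.2 × 1.80/(57.1 + 1.80) = 1.05 V.
With the supply zeroed, Ra and Rb appear in parallel from the tap: R_th = Ra‖Rb = (57.1 × 1.80)/58.90 = 1.74 kΩ.

V_th = 1.05 V, R_th = 1.74 kΩ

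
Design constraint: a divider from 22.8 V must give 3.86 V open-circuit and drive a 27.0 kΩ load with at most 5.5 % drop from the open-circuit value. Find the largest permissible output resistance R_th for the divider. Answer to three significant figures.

Loading drop = R_th/(R_th + R_L) ≤ 0.0550, so R_th ≤ R_L · ε/(1−ε) = 27.0 kΩ × 0.0550/0.9450 = 1.57 kΩ.

R_th ≤ 1.57 kΩ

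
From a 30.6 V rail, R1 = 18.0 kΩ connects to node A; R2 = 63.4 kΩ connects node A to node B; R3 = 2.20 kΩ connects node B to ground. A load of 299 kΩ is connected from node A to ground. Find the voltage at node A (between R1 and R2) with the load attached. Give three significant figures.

Below node A the series string R2+R3 = 65.60 kΩ sits in parallel with the 299 kΩ load: 53.80 kΩ.
V_A = 30.6 × 53.80/(18.0 + 53.80) = 22.9 V.

V ≈ 22.9 V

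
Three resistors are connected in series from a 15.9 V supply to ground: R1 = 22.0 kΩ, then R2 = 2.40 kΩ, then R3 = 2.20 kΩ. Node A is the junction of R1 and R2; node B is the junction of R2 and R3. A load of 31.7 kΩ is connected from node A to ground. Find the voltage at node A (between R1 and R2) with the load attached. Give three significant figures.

V ≈ 2.45 V

Below node A the series string R2+R3 = 4.600 kΩ sits in parallel with the 31.7 kΩ load: 4.017 kΩ.
V_A = 15.9 × 4.017/(22.0 + 4.017) = 2.45 V.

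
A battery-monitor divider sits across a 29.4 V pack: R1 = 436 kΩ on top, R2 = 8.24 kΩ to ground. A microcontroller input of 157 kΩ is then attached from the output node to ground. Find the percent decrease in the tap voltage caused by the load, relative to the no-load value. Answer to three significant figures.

The divider's output (Thévenin) resistance is R1‖R2 = 8.087 kΩ.
Fractional drop under load = R_th/(R_th + R_L) = 8.087 / (8.087 + 157) = 0.04899.
So the output falls by 4.90 %.

4.90 %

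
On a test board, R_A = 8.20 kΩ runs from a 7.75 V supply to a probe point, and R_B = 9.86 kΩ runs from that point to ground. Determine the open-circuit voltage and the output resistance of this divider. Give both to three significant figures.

V_th = 4.23 V, R_th = 4.48 kΩ

V_th is the open-circuit tap voltage: 7.75 × 9.86/(8.20 + 9.86) = 4.23 V.
With the supply zeroed, R_A and R_B appear in parallel from the tap: R_th = R_A‖R_B = (8.20 × 9.86)/18.06 = 4.48 kΩ.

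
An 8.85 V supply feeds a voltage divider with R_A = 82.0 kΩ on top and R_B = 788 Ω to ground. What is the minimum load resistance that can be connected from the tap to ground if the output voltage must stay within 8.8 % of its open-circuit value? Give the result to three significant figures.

R_L(min) ≈ 8.09 kΩ

Output resistance R_th = R_A‖R_B = (82000 × 788)/82790 = 780.5 Ω.
The fractional drop is R_th/(R_th + R_L); requiring this ≤ 0.0880 gives R_L ≥ R_th(1/0.0880 − 1) = 780.5 × 10.36 = 8.09 kΩ.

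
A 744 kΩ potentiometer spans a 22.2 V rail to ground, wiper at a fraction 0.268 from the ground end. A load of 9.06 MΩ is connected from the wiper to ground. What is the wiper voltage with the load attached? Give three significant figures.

The wiper splits the pot into (1−α)R = 544.6 kΩ above and αR = 199.4 kΩ below.
Lower section ‖ load = 195.1 kΩ.
V_wiper = 22.2 × 195.1/(544.6 + 195.1) = 5.86 V.

V ≈ 5.86 V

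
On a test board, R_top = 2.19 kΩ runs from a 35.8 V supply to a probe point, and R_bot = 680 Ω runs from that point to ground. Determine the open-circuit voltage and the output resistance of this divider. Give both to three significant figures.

V_th is the open-circuit tap voltage: 35.8 × 680/(2190 + 680) = 8.48 V.
With the supply zeroed, R_top and R_bot appear in parallel from the tap: R_th = R_top‖R_bot = (2190 × 680)/2870 = 519 Ω.

V_th = 8.48 V, R_th = 519 Ω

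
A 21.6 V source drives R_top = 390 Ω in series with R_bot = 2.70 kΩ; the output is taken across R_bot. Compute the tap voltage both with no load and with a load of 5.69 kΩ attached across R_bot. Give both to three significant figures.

Unloaded: 18.9 V; loaded: 17.8 V

Open-circuit: V = 21.6 × 2700/(390 + 2700) = 18.9 V.
With the load, R_bot becomes R_bot‖R_L = 1831 Ω, so V = 21.6 × 1831/2221 = 17.8 V.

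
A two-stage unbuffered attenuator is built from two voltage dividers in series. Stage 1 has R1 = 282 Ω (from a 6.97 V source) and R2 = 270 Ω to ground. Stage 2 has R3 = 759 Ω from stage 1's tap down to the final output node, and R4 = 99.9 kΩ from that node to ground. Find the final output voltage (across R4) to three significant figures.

V_out ≈ 3.38 V

Stage 2 presents R3+R4 = 100700 Ω as a load on stage 1's tap.
Stage 1's lower leg becomes R2‖(R3+R4) = 269.3 Ω, so V_mid = 6.97 × 269.3/551.3 = 3.405 V.
Stage 2 is itself unloaded: V_out = V_mid × R4/(R3+R4) = 3.405 × 99900/100700 = 3.38 V.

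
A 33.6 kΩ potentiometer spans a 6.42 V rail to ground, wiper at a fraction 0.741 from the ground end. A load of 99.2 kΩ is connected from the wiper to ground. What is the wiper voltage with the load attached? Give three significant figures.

V ≈ 4.47 V

The wiper splits the pot into (1−α)R = 8.702 kΩ above and αR = 24.90 kΩ below.
Lower section ‖ load = 19.90 kΩ.
V_wiper = 6.42 × 19.90/(8.702 + 19.90) = 4.47 V.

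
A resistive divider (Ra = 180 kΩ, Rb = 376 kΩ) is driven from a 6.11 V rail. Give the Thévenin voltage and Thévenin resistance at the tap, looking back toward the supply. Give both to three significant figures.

V_th is the open-circuit tap voltage: 6.11 × 376/(180 + 376) = 4.13 V.
With the supply zeroed, Ra and Rb appear in parallel from the tap: R_th = Ra‖Rb = (180 × 376)/556.0 = 122 kΩ.

V_th = 4.13 V, R_th = 122 kΩ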